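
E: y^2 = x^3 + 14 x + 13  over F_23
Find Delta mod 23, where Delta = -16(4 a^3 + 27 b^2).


4 a^3 + 27 b^2 = 4*14^3 + 27*13^2 = 10976 + 4563 = 15539
Delta = -16 * (15539) = -248624
Delta mod 23 = 6

Delta = 6 (mod 23)


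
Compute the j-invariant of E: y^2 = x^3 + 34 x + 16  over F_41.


Delta = -16(4 a^3 + 27 b^2) mod 41 = 2
-1728 * (4 a)^3 = -1728 * (4*34)^3 mod 41 = 20
j = 20 * 2^(-1) mod 41 = 10

j = 10 (mod 41)


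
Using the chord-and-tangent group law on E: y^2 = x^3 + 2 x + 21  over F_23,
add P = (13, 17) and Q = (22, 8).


P != Q, so use the chord formula.
s = (y2 - y1) / (x2 - x1) = (14) / (9) mod 23 = 22
x3 = s^2 - x1 - x2 mod 23 = 22^2 - 13 - 22 = 12
y3 = s (x1 - x3) - y1 mod 23 = 22 * (13 - 12) - 17 = 5

P + Q = (12, 5)


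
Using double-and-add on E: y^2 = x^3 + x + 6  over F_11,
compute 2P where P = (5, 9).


k = 2 = 10_2 (binary, LSB first: 01)
Double-and-add from P = (5, 9):
  bit 0 = 0: acc unchanged = O
  bit 1 = 1: acc = O + (10, 9) = (10, 9)

2P = (10, 9)


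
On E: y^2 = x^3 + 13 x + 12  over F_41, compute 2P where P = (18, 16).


Doubling: s = (3 x1^2 + a) / (2 y1)
s = (3*18^2 + 13) / (2*16) mod 41 = 9
x3 = s^2 - 2 x1 mod 41 = 9^2 - 2*18 = 4
y3 = s (x1 - x3) - y1 mod 41 = 9 * (18 - 4) - 16 = 28

2P = (4, 28)


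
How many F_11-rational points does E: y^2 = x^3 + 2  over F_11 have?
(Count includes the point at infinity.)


For each x in F_11, count y with y^2 = x^3 + 0 x + 2 mod 11:
  x = 1: RHS = 3, y in [5, 6]  -> 2 point(s)
  x = 4: RHS = 0, y in [0]  -> 1 point(s)
  x = 6: RHS = 9, y in [3, 8]  -> 2 point(s)
  x = 7: RHS = 4, y in [2, 9]  -> 2 point(s)
  x = 9: RHS = 5, y in [4, 7]  -> 2 point(s)
  x = 10: RHS = 1, y in [1, 10]  -> 2 point(s)
Affine points: 11. Add the point at infinity: total = 12.

#E(F_11) = 12


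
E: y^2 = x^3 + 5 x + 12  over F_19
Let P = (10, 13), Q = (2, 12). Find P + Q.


P != Q, so use the chord formula.
s = (y2 - y1) / (x2 - x1) = (18) / (11) mod 19 = 12
x3 = s^2 - x1 - x2 mod 19 = 12^2 - 10 - 2 = 18
y3 = s (x1 - x3) - y1 mod 19 = 12 * (10 - 18) - 13 = 5

P + Q = (18, 5)


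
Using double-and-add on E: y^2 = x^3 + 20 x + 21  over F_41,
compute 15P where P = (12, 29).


k = 15 = 1111_2 (binary, LSB first: 1111)
Double-and-add from P = (12, 29):
  bit 0 = 1: acc = O + (12, 29) = (12, 29)
  bit 1 = 1: acc = (12, 29) + (38, 37) = (27, 20)
  bit 2 = 1: acc = (27, 20) + (4, 40) = (33, 28)
  bit 3 = 1: acc = (33, 28) + (0, 29) = (33, 13)

15P = (33, 13)


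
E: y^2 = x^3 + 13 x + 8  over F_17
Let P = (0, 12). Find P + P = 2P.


Doubling: s = (3 x1^2 + a) / (2 y1)
s = (3*0^2 + 13) / (2*12) mod 17 = 14
x3 = s^2 - 2 x1 mod 17 = 14^2 - 2*0 = 9
y3 = s (x1 - x3) - y1 mod 17 = 14 * (0 - 9) - 12 = 15

2P = (9, 15)


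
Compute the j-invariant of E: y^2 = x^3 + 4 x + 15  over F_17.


Delta = -16(4 a^3 + 27 b^2) mod 17 = 7
-1728 * (4 a)^3 = -1728 * (4*4)^3 mod 17 = 11
j = 11 * 7^(-1) mod 17 = 4

j = 4 (mod 17)


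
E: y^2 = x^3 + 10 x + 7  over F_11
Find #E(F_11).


For each x in F_11, count y with y^2 = x^3 + 10 x + 7 mod 11:
  x = 3: RHS = 9, y in [3, 8]  -> 2 point(s)
  x = 4: RHS = 1, y in [1, 10]  -> 2 point(s)
  x = 8: RHS = 5, y in [4, 7]  -> 2 point(s)
  x = 9: RHS = 1, y in [1, 10]  -> 2 point(s)
Affine points: 8. Add the point at infinity: total = 9.

#E(F_11) = 9


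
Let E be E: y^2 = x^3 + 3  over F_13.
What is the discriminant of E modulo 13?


4 a^3 + 27 b^2 = 4*0^3 + 27*3^2 = 0 + 243 = 243
Delta = -16 * (243) = -3888
Delta mod 13 = 12

Delta = 12 (mod 13)


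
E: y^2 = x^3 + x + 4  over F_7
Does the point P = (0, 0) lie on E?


Check whether y^2 = x^3 + 1 x + 4 (mod 7) for (x, y) = (0, 0).
LHS: y^2 = 0^2 mod 7 = 0
RHS: x^3 + 1 x + 4 = 0^3 + 1*0 + 4 mod 7 = 4
LHS != RHS

No, not on the curve


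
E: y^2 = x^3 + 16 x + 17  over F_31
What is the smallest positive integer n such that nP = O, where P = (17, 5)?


Compute successive multiples of P until we hit O:
  1P = (17, 5)
  2P = (7, 10)
  3P = (15, 25)
  4P = (6, 9)
  5P = (13, 2)
  6P = (19, 9)
  7P = (30, 0)
  8P = (19, 22)
  ... (continuing to 14P)
  14P = O

ord(P) = 14


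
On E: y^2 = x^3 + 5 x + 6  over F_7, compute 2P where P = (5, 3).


Doubling: s = (3 x1^2 + a) / (2 y1)
s = (3*5^2 + 5) / (2*3) mod 7 = 4
x3 = s^2 - 2 x1 mod 7 = 4^2 - 2*5 = 6
y3 = s (x1 - x3) - y1 mod 7 = 4 * (5 - 6) - 3 = 0

2P = (6, 0)


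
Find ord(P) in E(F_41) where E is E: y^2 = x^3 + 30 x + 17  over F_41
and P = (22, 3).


Compute successive multiples of P until we hit O:
  1P = (22, 3)
  2P = (39, 21)
  3P = (19, 5)
  4P = (5, 13)
  5P = (23, 0)
  6P = (5, 28)
  7P = (19, 36)
  8P = (39, 20)
  ... (continuing to 10P)
  10P = O

ord(P) = 10


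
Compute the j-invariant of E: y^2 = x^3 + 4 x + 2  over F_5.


Delta = -16(4 a^3 + 27 b^2) mod 5 = 1
-1728 * (4 a)^3 = -1728 * (4*4)^3 mod 5 = 2
j = 2 * 1^(-1) mod 5 = 2

j = 2 (mod 5)


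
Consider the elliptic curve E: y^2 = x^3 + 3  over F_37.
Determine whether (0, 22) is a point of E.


Check whether y^2 = x^3 + 0 x + 3 (mod 37) for (x, y) = (0, 22).
LHS: y^2 = 22^2 mod 37 = 3
RHS: x^3 + 0 x + 3 = 0^3 + 0*0 + 3 mod 37 = 3
LHS = RHS

Yes, on the curve


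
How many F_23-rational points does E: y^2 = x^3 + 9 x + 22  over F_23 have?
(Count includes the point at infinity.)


For each x in F_23, count y with y^2 = x^3 + 9 x + 22 mod 23:
  x = 1: RHS = 9, y in [3, 20]  -> 2 point(s)
  x = 2: RHS = 2, y in [5, 18]  -> 2 point(s)
  x = 5: RHS = 8, y in [10, 13]  -> 2 point(s)
  x = 6: RHS = 16, y in [4, 19]  -> 2 point(s)
  x = 8: RHS = 8, y in [10, 13]  -> 2 point(s)
  x = 9: RHS = 4, y in [2, 21]  -> 2 point(s)
  x = 10: RHS = 8, y in [10, 13]  -> 2 point(s)
  x = 11: RHS = 3, y in [7, 16]  -> 2 point(s)
  x = 12: RHS = 18, y in [8, 15]  -> 2 point(s)
  x = 13: RHS = 13, y in [6, 17]  -> 2 point(s)
  x = 15: RHS = 13, y in [6, 17]  -> 2 point(s)
  x = 18: RHS = 13, y in [6, 17]  -> 2 point(s)
  x = 22: RHS = 12, y in [9, 14]  -> 2 point(s)
Affine points: 26. Add the point at infinity: total = 27.

#E(F_23) = 27


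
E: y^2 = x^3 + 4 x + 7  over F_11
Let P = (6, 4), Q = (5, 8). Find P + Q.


P != Q, so use the chord formula.
s = (y2 - y1) / (x2 - x1) = (4) / (10) mod 11 = 7
x3 = s^2 - x1 - x2 mod 11 = 7^2 - 6 - 5 = 5
y3 = s (x1 - x3) - y1 mod 11 = 7 * (6 - 5) - 4 = 3

P + Q = (5, 3)


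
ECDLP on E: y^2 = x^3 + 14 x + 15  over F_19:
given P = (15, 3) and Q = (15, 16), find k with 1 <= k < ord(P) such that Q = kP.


Enumerate multiples of P until we hit Q = (15, 16):
  1P = (15, 3)
  2P = (5, 18)
  3P = (6, 12)
  4P = (18, 0)
  5P = (6, 7)
  6P = (5, 1)
  7P = (15, 16)
Match found at i = 7.

k = 7


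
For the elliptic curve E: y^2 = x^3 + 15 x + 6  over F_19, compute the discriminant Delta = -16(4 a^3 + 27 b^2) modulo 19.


4 a^3 + 27 b^2 = 4*15^3 + 27*6^2 = 13500 + 972 = 14472
Delta = -16 * (14472) = -231552
Delta mod 19 = 1

Delta = 1 (mod 19)


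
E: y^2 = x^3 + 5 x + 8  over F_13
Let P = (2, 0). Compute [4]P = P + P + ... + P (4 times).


k = 4 = 100_2 (binary, LSB first: 001)
Double-and-add from P = (2, 0):
  bit 0 = 0: acc unchanged = O
  bit 1 = 0: acc unchanged = O
  bit 2 = 1: acc = O + O = O

4P = O


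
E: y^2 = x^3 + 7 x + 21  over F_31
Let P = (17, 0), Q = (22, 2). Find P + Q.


P != Q, so use the chord formula.
s = (y2 - y1) / (x2 - x1) = (2) / (5) mod 31 = 19
x3 = s^2 - x1 - x2 mod 31 = 19^2 - 17 - 22 = 12
y3 = s (x1 - x3) - y1 mod 31 = 19 * (17 - 12) - 0 = 2

P + Q = (12, 2)


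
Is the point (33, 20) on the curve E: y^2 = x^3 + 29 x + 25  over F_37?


Check whether y^2 = x^3 + 29 x + 25 (mod 37) for (x, y) = (33, 20).
LHS: y^2 = 20^2 mod 37 = 30
RHS: x^3 + 29 x + 25 = 33^3 + 29*33 + 25 mod 37 = 30
LHS = RHS

Yes, on the curve


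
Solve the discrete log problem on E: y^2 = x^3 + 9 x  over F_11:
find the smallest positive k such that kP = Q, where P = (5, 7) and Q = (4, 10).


Enumerate multiples of P until we hit Q = (4, 10):
  1P = (5, 7)
  2P = (4, 10)
Match found at i = 2.

k = 2


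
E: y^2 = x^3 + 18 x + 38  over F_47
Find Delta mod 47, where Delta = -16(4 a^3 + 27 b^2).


4 a^3 + 27 b^2 = 4*18^3 + 27*38^2 = 23328 + 38988 = 62316
Delta = -16 * (62316) = -997056
Delta mod 47 = 2

Delta = 2 (mod 47)


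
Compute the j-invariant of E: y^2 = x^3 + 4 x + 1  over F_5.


Delta = -16(4 a^3 + 27 b^2) mod 5 = 2
-1728 * (4 a)^3 = -1728 * (4*4)^3 mod 5 = 2
j = 2 * 2^(-1) mod 5 = 1

j = 1 (mod 5)


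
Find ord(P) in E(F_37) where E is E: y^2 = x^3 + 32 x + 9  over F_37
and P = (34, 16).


Compute successive multiples of P until we hit O:
  1P = (34, 16)
  2P = (15, 4)
  3P = (9, 29)
  4P = (35, 23)
  5P = (17, 29)
  6P = (20, 19)
  7P = (4, 4)
  8P = (11, 8)
  ... (continuing to 23P)
  23P = O

ord(P) = 23


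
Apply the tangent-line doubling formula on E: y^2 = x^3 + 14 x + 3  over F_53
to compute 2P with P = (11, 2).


Doubling: s = (3 x1^2 + a) / (2 y1)
s = (3*11^2 + 14) / (2*2) mod 53 = 28
x3 = s^2 - 2 x1 mod 53 = 28^2 - 2*11 = 20
y3 = s (x1 - x3) - y1 mod 53 = 28 * (11 - 20) - 2 = 11

2P = (20, 11)


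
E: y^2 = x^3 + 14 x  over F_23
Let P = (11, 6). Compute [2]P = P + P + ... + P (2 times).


k = 2 = 10_2 (binary, LSB first: 01)
Double-and-add from P = (11, 6):
  bit 0 = 0: acc unchanged = O
  bit 1 = 1: acc = O + (3, 0) = (3, 0)

2P = (3, 0)


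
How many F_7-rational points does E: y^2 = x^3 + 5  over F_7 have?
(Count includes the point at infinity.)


For each x in F_7, count y with y^2 = x^3 + 0 x + 5 mod 7:
  x = 3: RHS = 4, y in [2, 5]  -> 2 point(s)
  x = 5: RHS = 4, y in [2, 5]  -> 2 point(s)
  x = 6: RHS = 4, y in [2, 5]  -> 2 point(s)
Affine points: 6. Add the point at infinity: total = 7.

#E(F_7) = 7


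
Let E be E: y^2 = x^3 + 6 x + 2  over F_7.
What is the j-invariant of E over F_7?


Delta = -16(4 a^3 + 27 b^2) mod 7 = 2
-1728 * (4 a)^3 = -1728 * (4*6)^3 mod 7 = 6
j = 6 * 2^(-1) mod 7 = 3

j = 3 (mod 7)


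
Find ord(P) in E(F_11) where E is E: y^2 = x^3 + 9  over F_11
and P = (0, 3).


Compute successive multiples of P until we hit O:
  1P = (0, 3)
  2P = (0, 8)
  3P = O

ord(P) = 3


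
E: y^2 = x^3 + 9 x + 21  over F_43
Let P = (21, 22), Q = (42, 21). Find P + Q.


P != Q, so use the chord formula.
s = (y2 - y1) / (x2 - x1) = (42) / (21) mod 43 = 2
x3 = s^2 - x1 - x2 mod 43 = 2^2 - 21 - 42 = 27
y3 = s (x1 - x3) - y1 mod 43 = 2 * (21 - 27) - 22 = 9

P + Q = (27, 9)


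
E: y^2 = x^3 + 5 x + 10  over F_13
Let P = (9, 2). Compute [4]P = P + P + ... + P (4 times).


k = 4 = 100_2 (binary, LSB first: 001)
Double-and-add from P = (9, 2):
  bit 0 = 0: acc unchanged = O
  bit 1 = 0: acc unchanged = O
  bit 2 = 1: acc = O + (4, 4) = (4, 4)

4P = (4, 4)


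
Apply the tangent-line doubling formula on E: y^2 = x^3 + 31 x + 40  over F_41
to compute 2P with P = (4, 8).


Doubling: s = (3 x1^2 + a) / (2 y1)
s = (3*4^2 + 31) / (2*8) mod 41 = 28
x3 = s^2 - 2 x1 mod 41 = 28^2 - 2*4 = 38
y3 = s (x1 - x3) - y1 mod 41 = 28 * (4 - 38) - 8 = 24

2P = (38, 24)


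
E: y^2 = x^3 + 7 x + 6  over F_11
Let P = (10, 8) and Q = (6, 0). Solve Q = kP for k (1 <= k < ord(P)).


Enumerate multiples of P until we hit Q = (6, 0):
  1P = (10, 8)
  2P = (6, 0)
Match found at i = 2.

k = 2


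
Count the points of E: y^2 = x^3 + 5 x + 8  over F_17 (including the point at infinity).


For each x in F_17, count y with y^2 = x^3 + 5 x + 8 mod 17:
  x = 0: RHS = 8, y in [5, 12]  -> 2 point(s)
  x = 2: RHS = 9, y in [3, 14]  -> 2 point(s)
  x = 3: RHS = 16, y in [4, 13]  -> 2 point(s)
  x = 6: RHS = 16, y in [4, 13]  -> 2 point(s)
  x = 8: RHS = 16, y in [4, 13]  -> 2 point(s)
  x = 9: RHS = 0, y in [0]  -> 1 point(s)
  x = 10: RHS = 4, y in [2, 15]  -> 2 point(s)
  x = 11: RHS = 0, y in [0]  -> 1 point(s)
  x = 13: RHS = 9, y in [3, 14]  -> 2 point(s)
  x = 14: RHS = 0, y in [0]  -> 1 point(s)
  x = 16: RHS = 2, y in [6, 11]  -> 2 point(s)
Affine points: 19. Add the point at infinity: total = 20.

#E(F_17) = 20


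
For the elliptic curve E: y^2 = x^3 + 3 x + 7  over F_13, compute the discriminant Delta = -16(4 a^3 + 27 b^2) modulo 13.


4 a^3 + 27 b^2 = 4*3^3 + 27*7^2 = 108 + 1323 = 1431
Delta = -16 * (1431) = -22896
Delta mod 13 = 10

Delta = 10 (mod 13)


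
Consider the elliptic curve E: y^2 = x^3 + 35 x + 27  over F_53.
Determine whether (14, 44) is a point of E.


Check whether y^2 = x^3 + 35 x + 27 (mod 53) for (x, y) = (14, 44).
LHS: y^2 = 44^2 mod 53 = 28
RHS: x^3 + 35 x + 27 = 14^3 + 35*14 + 27 mod 53 = 28
LHS = RHS

Yes, on the curve


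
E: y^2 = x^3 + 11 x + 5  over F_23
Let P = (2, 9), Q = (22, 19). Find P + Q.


P != Q, so use the chord formula.
s = (y2 - y1) / (x2 - x1) = (10) / (20) mod 23 = 12
x3 = s^2 - x1 - x2 mod 23 = 12^2 - 2 - 22 = 5
y3 = s (x1 - x3) - y1 mod 23 = 12 * (2 - 5) - 9 = 1

P + Q = (5, 1)


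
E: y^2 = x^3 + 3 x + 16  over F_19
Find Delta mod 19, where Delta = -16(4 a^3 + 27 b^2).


4 a^3 + 27 b^2 = 4*3^3 + 27*16^2 = 108 + 6912 = 7020
Delta = -16 * (7020) = -112320
Delta mod 19 = 8

Delta = 8 (mod 19)


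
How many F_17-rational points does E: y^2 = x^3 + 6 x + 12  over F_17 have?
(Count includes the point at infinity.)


For each x in F_17, count y with y^2 = x^3 + 6 x + 12 mod 17:
  x = 1: RHS = 2, y in [6, 11]  -> 2 point(s)
  x = 2: RHS = 15, y in [7, 10]  -> 2 point(s)
  x = 4: RHS = 15, y in [7, 10]  -> 2 point(s)
  x = 6: RHS = 9, y in [3, 14]  -> 2 point(s)
  x = 9: RHS = 13, y in [8, 9]  -> 2 point(s)
  x = 10: RHS = 1, y in [1, 16]  -> 2 point(s)
  x = 11: RHS = 15, y in [7, 10]  -> 2 point(s)
  x = 13: RHS = 9, y in [3, 14]  -> 2 point(s)
  x = 14: RHS = 1, y in [1, 16]  -> 2 point(s)
  x = 15: RHS = 9, y in [3, 14]  -> 2 point(s)
Affine points: 20. Add the point at infinity: total = 21.

#E(F_17) = 21


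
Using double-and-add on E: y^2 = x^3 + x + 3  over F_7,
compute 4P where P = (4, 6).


k = 4 = 100_2 (binary, LSB first: 001)
Double-and-add from P = (4, 6):
  bit 0 = 0: acc unchanged = O
  bit 1 = 0: acc unchanged = O
  bit 2 = 1: acc = O + (6, 6) = (6, 6)

4P = (6, 6)


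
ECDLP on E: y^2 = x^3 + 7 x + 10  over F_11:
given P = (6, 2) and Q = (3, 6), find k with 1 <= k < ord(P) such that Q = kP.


Enumerate multiples of P until we hit Q = (3, 6):
  1P = (6, 2)
  2P = (4, 6)
  3P = (5, 7)
  4P = (3, 5)
  5P = (3, 6)
Match found at i = 5.

k = 5


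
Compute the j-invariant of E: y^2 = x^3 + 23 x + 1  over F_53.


Delta = -16(4 a^3 + 27 b^2) mod 53 = 33
-1728 * (4 a)^3 = -1728 * (4*23)^3 mod 53 = 40
j = 40 * 33^(-1) mod 53 = 51

j = 51 (mod 53)


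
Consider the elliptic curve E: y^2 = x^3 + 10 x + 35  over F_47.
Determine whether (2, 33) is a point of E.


Check whether y^2 = x^3 + 10 x + 35 (mod 47) for (x, y) = (2, 33).
LHS: y^2 = 33^2 mod 47 = 8
RHS: x^3 + 10 x + 35 = 2^3 + 10*2 + 35 mod 47 = 16
LHS != RHS

No, not on the curve


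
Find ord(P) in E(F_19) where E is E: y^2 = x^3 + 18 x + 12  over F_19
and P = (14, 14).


Compute successive multiples of P until we hit O:
  1P = (14, 14)
  2P = (7, 14)
  3P = (17, 5)
  4P = (16, 11)
  5P = (15, 16)
  6P = (13, 7)
  7P = (3, 6)
  8P = (3, 13)
  ... (continuing to 15P)
  15P = O

ord(P) = 15


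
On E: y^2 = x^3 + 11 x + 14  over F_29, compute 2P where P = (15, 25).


Doubling: s = (3 x1^2 + a) / (2 y1)
s = (3*15^2 + 11) / (2*25) mod 29 = 23
x3 = s^2 - 2 x1 mod 29 = 23^2 - 2*15 = 6
y3 = s (x1 - x3) - y1 mod 29 = 23 * (15 - 6) - 25 = 8

2P = (6, 8)


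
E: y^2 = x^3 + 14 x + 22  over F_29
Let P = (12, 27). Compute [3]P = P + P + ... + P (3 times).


k = 3 = 11_2 (binary, LSB first: 11)
Double-and-add from P = (12, 27):
  bit 0 = 1: acc = O + (12, 27) = (12, 27)
  bit 1 = 1: acc = (12, 27) + (18, 4) = (0, 14)

3P = (0, 14)


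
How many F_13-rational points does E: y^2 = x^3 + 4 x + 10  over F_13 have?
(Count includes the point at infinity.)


For each x in F_13, count y with y^2 = x^3 + 4 x + 10 mod 13:
  x = 0: RHS = 10, y in [6, 7]  -> 2 point(s)
  x = 2: RHS = 0, y in [0]  -> 1 point(s)
  x = 3: RHS = 10, y in [6, 7]  -> 2 point(s)
  x = 4: RHS = 12, y in [5, 8]  -> 2 point(s)
  x = 5: RHS = 12, y in [5, 8]  -> 2 point(s)
  x = 6: RHS = 3, y in [4, 9]  -> 2 point(s)
  x = 7: RHS = 4, y in [2, 11]  -> 2 point(s)
  x = 10: RHS = 10, y in [6, 7]  -> 2 point(s)
Affine points: 15. Add the point at infinity: total = 16.

#E(F_13) = 16


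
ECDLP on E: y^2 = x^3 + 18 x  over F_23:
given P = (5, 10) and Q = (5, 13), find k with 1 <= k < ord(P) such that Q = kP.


Enumerate multiples of P until we hit Q = (5, 13):
  1P = (5, 10)
  2P = (8, 14)
  3P = (22, 21)
  4P = (0, 0)
  5P = (22, 2)
  6P = (8, 9)
  7P = (5, 13)
Match found at i = 7.

k = 7


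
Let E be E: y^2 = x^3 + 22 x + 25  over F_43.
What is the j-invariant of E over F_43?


Delta = -16(4 a^3 + 27 b^2) mod 43 = 32
-1728 * (4 a)^3 = -1728 * (4*22)^3 mod 43 = 22
j = 22 * 32^(-1) mod 43 = 41

j = 41 (mod 43)


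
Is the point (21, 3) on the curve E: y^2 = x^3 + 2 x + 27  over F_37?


Check whether y^2 = x^3 + 2 x + 27 (mod 37) for (x, y) = (21, 3).
LHS: y^2 = 3^2 mod 37 = 9
RHS: x^3 + 2 x + 27 = 21^3 + 2*21 + 27 mod 37 = 6
LHS != RHS

No, not on the curve


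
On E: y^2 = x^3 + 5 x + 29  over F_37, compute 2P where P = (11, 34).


Doubling: s = (3 x1^2 + a) / (2 y1)
s = (3*11^2 + 5) / (2*34) mod 37 = 25
x3 = s^2 - 2 x1 mod 37 = 25^2 - 2*11 = 11
y3 = s (x1 - x3) - y1 mod 37 = 25 * (11 - 11) - 34 = 3

2P = (11, 3)


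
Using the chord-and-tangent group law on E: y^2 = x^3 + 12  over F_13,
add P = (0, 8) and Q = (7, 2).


P != Q, so use the chord formula.
s = (y2 - y1) / (x2 - x1) = (7) / (7) mod 13 = 1
x3 = s^2 - x1 - x2 mod 13 = 1^2 - 0 - 7 = 7
y3 = s (x1 - x3) - y1 mod 13 = 1 * (0 - 7) - 8 = 11

P + Q = (7, 11)


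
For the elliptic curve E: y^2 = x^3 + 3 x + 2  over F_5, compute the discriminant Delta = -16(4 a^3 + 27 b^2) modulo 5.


4 a^3 + 27 b^2 = 4*3^3 + 27*2^2 = 108 + 108 = 216
Delta = -16 * (216) = -3456
Delta mod 5 = 4

Delta = 4 (mod 5)


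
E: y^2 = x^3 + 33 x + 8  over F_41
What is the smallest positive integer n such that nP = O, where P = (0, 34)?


Compute successive multiples of P until we hit O:
  1P = (0, 34)
  2P = (2, 0)
  3P = (0, 7)
  4P = O

ord(P) = 4


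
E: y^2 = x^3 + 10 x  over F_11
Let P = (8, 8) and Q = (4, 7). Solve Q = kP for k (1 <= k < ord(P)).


Enumerate multiples of P until we hit Q = (4, 7):
  1P = (8, 8)
  2P = (4, 4)
  3P = (0, 0)
  4P = (4, 7)
Match found at i = 4.

k = 4


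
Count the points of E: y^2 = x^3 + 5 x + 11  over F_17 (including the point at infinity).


For each x in F_17, count y with y^2 = x^3 + 5 x + 11 mod 17:
  x = 1: RHS = 0, y in [0]  -> 1 point(s)
  x = 3: RHS = 2, y in [6, 11]  -> 2 point(s)
  x = 5: RHS = 8, y in [5, 12]  -> 2 point(s)
  x = 6: RHS = 2, y in [6, 11]  -> 2 point(s)
  x = 7: RHS = 15, y in [7, 10]  -> 2 point(s)
  x = 8: RHS = 2, y in [6, 11]  -> 2 point(s)
Affine points: 11. Add the point at infinity: total = 12.

#E(F_17) = 12


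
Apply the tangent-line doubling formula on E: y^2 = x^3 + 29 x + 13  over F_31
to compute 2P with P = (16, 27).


Doubling: s = (3 x1^2 + a) / (2 y1)
s = (3*16^2 + 29) / (2*27) mod 31 = 5
x3 = s^2 - 2 x1 mod 31 = 5^2 - 2*16 = 24
y3 = s (x1 - x3) - y1 mod 31 = 5 * (16 - 24) - 27 = 26

2P = (24, 26)


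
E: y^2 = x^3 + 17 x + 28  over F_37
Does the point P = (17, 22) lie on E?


Check whether y^2 = x^3 + 17 x + 28 (mod 37) for (x, y) = (17, 22).
LHS: y^2 = 22^2 mod 37 = 3
RHS: x^3 + 17 x + 28 = 17^3 + 17*17 + 28 mod 37 = 13
LHS != RHS

No, not on the curve


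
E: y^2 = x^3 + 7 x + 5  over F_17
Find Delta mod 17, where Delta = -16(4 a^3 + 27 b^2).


4 a^3 + 27 b^2 = 4*7^3 + 27*5^2 = 1372 + 675 = 2047
Delta = -16 * (2047) = -32752
Delta mod 17 = 7

Delta = 7 (mod 17)


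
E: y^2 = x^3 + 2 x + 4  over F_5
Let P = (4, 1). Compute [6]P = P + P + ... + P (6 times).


k = 6 = 110_2 (binary, LSB first: 011)
Double-and-add from P = (4, 1):
  bit 0 = 0: acc unchanged = O
  bit 1 = 1: acc = O + (2, 4) = (2, 4)
  bit 2 = 1: acc = (2, 4) + (0, 2) = (4, 4)

6P = (4, 4)


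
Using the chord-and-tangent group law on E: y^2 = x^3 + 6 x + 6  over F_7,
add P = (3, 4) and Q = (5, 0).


P != Q, so use the chord formula.
s = (y2 - y1) / (x2 - x1) = (3) / (2) mod 7 = 5
x3 = s^2 - x1 - x2 mod 7 = 5^2 - 3 - 5 = 3
y3 = s (x1 - x3) - y1 mod 7 = 5 * (3 - 3) - 4 = 3

P + Q = (3, 3)


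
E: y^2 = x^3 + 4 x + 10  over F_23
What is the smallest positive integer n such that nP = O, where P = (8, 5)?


Compute successive multiples of P until we hit O:
  1P = (8, 5)
  2P = (2, 16)
  3P = (17, 0)
  4P = (2, 7)
  5P = (8, 18)
  6P = O

ord(P) = 6


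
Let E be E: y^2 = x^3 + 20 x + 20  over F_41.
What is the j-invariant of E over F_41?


Delta = -16(4 a^3 + 27 b^2) mod 41 = 23
-1728 * (4 a)^3 = -1728 * (4*20)^3 mod 41 = 7
j = 7 * 23^(-1) mod 41 = 11

j = 11 (mod 41)


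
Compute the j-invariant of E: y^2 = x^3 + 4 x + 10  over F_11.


Delta = -16(4 a^3 + 27 b^2) mod 11 = 4
-1728 * (4 a)^3 = -1728 * (4*4)^3 mod 11 = 7
j = 7 * 4^(-1) mod 11 = 10

j = 10 (mod 11)


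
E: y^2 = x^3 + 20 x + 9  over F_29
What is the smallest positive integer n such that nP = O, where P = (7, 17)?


Compute successive multiples of P until we hit O:
  1P = (7, 17)
  2P = (10, 22)
  3P = (18, 13)
  4P = (13, 1)
  5P = (0, 3)
  6P = (26, 3)
  7P = (20, 17)
  8P = (2, 12)
  ... (continuing to 33P)
  33P = O

ord(P) = 33


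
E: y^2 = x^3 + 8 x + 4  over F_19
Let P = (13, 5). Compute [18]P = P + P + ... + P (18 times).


k = 18 = 10010_2 (binary, LSB first: 01001)
Double-and-add from P = (13, 5):
  bit 0 = 0: acc unchanged = O
  bit 1 = 1: acc = O + (9, 11) = (9, 11)
  bit 2 = 0: acc unchanged = (9, 11)
  bit 3 = 0: acc unchanged = (9, 11)
  bit 4 = 1: acc = (9, 11) + (5, 6) = (3, 6)

18P = (3, 6)


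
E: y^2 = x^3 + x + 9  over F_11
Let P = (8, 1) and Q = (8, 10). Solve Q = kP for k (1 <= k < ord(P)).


Enumerate multiples of P until we hit Q = (8, 10):
  1P = (8, 1)
  2P = (4, 0)
  3P = (8, 10)
Match found at i = 3.

k = 3


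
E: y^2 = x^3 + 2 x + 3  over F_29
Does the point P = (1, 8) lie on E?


Check whether y^2 = x^3 + 2 x + 3 (mod 29) for (x, y) = (1, 8).
LHS: y^2 = 8^2 mod 29 = 6
RHS: x^3 + 2 x + 3 = 1^3 + 2*1 + 3 mod 29 = 6
LHS = RHS

Yes, on the curve


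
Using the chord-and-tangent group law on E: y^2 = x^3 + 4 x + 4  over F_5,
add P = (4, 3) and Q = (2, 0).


P != Q, so use the chord formula.
s = (y2 - y1) / (x2 - x1) = (2) / (3) mod 5 = 4
x3 = s^2 - x1 - x2 mod 5 = 4^2 - 4 - 2 = 0
y3 = s (x1 - x3) - y1 mod 5 = 4 * (4 - 0) - 3 = 3

P + Q = (0, 3)


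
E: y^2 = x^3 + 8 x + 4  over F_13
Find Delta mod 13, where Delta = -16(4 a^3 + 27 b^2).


4 a^3 + 27 b^2 = 4*8^3 + 27*4^2 = 2048 + 432 = 2480
Delta = -16 * (2480) = -39680
Delta mod 13 = 9

Delta = 9 (mod 13)


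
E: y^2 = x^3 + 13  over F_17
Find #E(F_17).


For each x in F_17, count y with y^2 = x^3 + 0 x + 13 mod 17:
  x = 0: RHS = 13, y in [8, 9]  -> 2 point(s)
  x = 2: RHS = 4, y in [2, 15]  -> 2 point(s)
  x = 4: RHS = 9, y in [3, 14]  -> 2 point(s)
  x = 5: RHS = 2, y in [6, 11]  -> 2 point(s)
  x = 6: RHS = 8, y in [5, 12]  -> 2 point(s)
  x = 7: RHS = 16, y in [4, 13]  -> 2 point(s)
  x = 8: RHS = 15, y in [7, 10]  -> 2 point(s)
  x = 11: RHS = 1, y in [1, 16]  -> 2 point(s)
  x = 13: RHS = 0, y in [0]  -> 1 point(s)
Affine points: 17. Add the point at infinity: total = 18.

#E(F_17) = 18


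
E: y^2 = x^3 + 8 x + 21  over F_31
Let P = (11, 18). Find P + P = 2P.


Doubling: s = (3 x1^2 + a) / (2 y1)
s = (3*11^2 + 8) / (2*18) mod 31 = 6
x3 = s^2 - 2 x1 mod 31 = 6^2 - 2*11 = 14
y3 = s (x1 - x3) - y1 mod 31 = 6 * (11 - 14) - 18 = 26

2P = (14, 26)


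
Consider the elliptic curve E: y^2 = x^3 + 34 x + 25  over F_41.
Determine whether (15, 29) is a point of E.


Check whether y^2 = x^3 + 34 x + 25 (mod 41) for (x, y) = (15, 29).
LHS: y^2 = 29^2 mod 41 = 21
RHS: x^3 + 34 x + 25 = 15^3 + 34*15 + 25 mod 41 = 15
LHS != RHS

No, not on the curve


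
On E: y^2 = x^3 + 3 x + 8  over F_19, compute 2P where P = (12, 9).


Doubling: s = (3 x1^2 + a) / (2 y1)
s = (3*12^2 + 3) / (2*9) mod 19 = 2
x3 = s^2 - 2 x1 mod 19 = 2^2 - 2*12 = 18
y3 = s (x1 - x3) - y1 mod 19 = 2 * (12 - 18) - 9 = 17

2P = (18, 17)


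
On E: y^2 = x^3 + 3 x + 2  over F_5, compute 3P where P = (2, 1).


k = 3 = 11_2 (binary, LSB first: 11)
Double-and-add from P = (2, 1):
  bit 0 = 1: acc = O + (2, 1) = (2, 1)
  bit 1 = 1: acc = (2, 1) + (1, 4) = (1, 1)

3P = (1, 1)


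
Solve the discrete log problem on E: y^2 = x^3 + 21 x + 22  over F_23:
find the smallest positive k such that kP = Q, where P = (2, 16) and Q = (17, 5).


Enumerate multiples of P until we hit Q = (17, 5):
  1P = (2, 16)
  2P = (12, 1)
  3P = (17, 18)
  4P = (17, 5)
Match found at i = 4.

k = 4


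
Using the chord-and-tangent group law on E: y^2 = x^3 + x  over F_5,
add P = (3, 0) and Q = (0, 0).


P != Q, so use the chord formula.
s = (y2 - y1) / (x2 - x1) = (0) / (2) mod 5 = 0
x3 = s^2 - x1 - x2 mod 5 = 0^2 - 3 - 0 = 2
y3 = s (x1 - x3) - y1 mod 5 = 0 * (3 - 2) - 0 = 0

P + Q = (2, 0)


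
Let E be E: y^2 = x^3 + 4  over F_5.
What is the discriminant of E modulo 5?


4 a^3 + 27 b^2 = 4*0^3 + 27*4^2 = 0 + 432 = 432
Delta = -16 * (432) = -6912
Delta mod 5 = 3

Delta = 3 (mod 5)


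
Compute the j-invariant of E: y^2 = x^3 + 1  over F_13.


Delta = -16(4 a^3 + 27 b^2) mod 13 = 10
-1728 * (4 a)^3 = -1728 * (4*0)^3 mod 13 = 0
j = 0 * 10^(-1) mod 13 = 0

j = 0 (mod 13)


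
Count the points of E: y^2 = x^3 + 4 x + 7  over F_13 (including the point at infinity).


For each x in F_13, count y with y^2 = x^3 + 4 x + 7 mod 13:
  x = 1: RHS = 12, y in [5, 8]  -> 2 point(s)
  x = 2: RHS = 10, y in [6, 7]  -> 2 point(s)
  x = 4: RHS = 9, y in [3, 10]  -> 2 point(s)
  x = 5: RHS = 9, y in [3, 10]  -> 2 point(s)
  x = 6: RHS = 0, y in [0]  -> 1 point(s)
  x = 7: RHS = 1, y in [1, 12]  -> 2 point(s)
  x = 11: RHS = 4, y in [2, 11]  -> 2 point(s)
Affine points: 13. Add the point at infinity: total = 14.

#E(F_13) = 14


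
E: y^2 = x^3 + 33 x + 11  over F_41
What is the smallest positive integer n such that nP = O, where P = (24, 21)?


Compute successive multiples of P until we hit O:
  1P = (24, 21)
  2P = (38, 7)
  3P = (21, 17)
  4P = (16, 17)
  5P = (32, 16)
  6P = (36, 7)
  7P = (4, 24)
  8P = (8, 34)
  ... (continuing to 36P)
  36P = O

ord(P) = 36


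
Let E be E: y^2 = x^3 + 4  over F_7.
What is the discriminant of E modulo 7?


4 a^3 + 27 b^2 = 4*0^3 + 27*4^2 = 0 + 432 = 432
Delta = -16 * (432) = -6912
Delta mod 7 = 4

Delta = 4 (mod 7)


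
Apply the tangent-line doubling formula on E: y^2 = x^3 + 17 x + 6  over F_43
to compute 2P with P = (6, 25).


Doubling: s = (3 x1^2 + a) / (2 y1)
s = (3*6^2 + 17) / (2*25) mod 43 = 24
x3 = s^2 - 2 x1 mod 43 = 24^2 - 2*6 = 5
y3 = s (x1 - x3) - y1 mod 43 = 24 * (6 - 5) - 25 = 42

2P = (5, 42)


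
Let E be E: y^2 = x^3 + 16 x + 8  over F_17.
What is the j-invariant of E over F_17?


Delta = -16(4 a^3 + 27 b^2) mod 17 = 7
-1728 * (4 a)^3 = -1728 * (4*16)^3 mod 17 = 7
j = 7 * 7^(-1) mod 17 = 1

j = 1 (mod 17)


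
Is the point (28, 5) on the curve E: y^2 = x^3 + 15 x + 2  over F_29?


Check whether y^2 = x^3 + 15 x + 2 (mod 29) for (x, y) = (28, 5).
LHS: y^2 = 5^2 mod 29 = 25
RHS: x^3 + 15 x + 2 = 28^3 + 15*28 + 2 mod 29 = 15
LHS != RHS

No, not on the curve


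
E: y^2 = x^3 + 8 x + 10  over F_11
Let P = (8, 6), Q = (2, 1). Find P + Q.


P != Q, so use the chord formula.
s = (y2 - y1) / (x2 - x1) = (6) / (5) mod 11 = 10
x3 = s^2 - x1 - x2 mod 11 = 10^2 - 8 - 2 = 2
y3 = s (x1 - x3) - y1 mod 11 = 10 * (8 - 2) - 6 = 10

P + Q = (2, 10)


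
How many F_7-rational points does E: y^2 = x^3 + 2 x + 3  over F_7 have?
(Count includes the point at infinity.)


For each x in F_7, count y with y^2 = x^3 + 2 x + 3 mod 7:
  x = 2: RHS = 1, y in [1, 6]  -> 2 point(s)
  x = 3: RHS = 1, y in [1, 6]  -> 2 point(s)
  x = 6: RHS = 0, y in [0]  -> 1 point(s)
Affine points: 5. Add the point at infinity: total = 6.

#E(F_7) = 6


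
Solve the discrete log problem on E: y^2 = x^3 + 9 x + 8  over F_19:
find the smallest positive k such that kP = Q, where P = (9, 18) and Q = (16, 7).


Enumerate multiples of P until we hit Q = (16, 7):
  1P = (9, 18)
  2P = (12, 18)
  3P = (17, 1)
  4P = (18, 13)
  5P = (16, 7)
Match found at i = 5.

k = 5


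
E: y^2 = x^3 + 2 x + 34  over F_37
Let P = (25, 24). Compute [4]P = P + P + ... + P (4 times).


k = 4 = 100_2 (binary, LSB first: 001)
Double-and-add from P = (25, 24):
  bit 0 = 0: acc unchanged = O
  bit 1 = 0: acc unchanged = O
  bit 2 = 1: acc = O + (22, 25) = (22, 25)

4P = (22, 25)


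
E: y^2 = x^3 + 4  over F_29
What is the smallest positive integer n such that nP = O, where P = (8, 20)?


Compute successive multiples of P until we hit O:
  1P = (8, 20)
  2P = (14, 15)
  3P = (23, 7)
  4P = (7, 12)
  5P = (20, 0)
  6P = (7, 17)
  7P = (23, 22)
  8P = (14, 14)
  ... (continuing to 10P)
  10P = O

ord(P) = 10


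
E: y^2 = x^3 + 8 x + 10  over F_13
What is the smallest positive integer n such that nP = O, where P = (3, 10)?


Compute successive multiples of P until we hit O:
  1P = (3, 10)
  2P = (6, 1)
  3P = (0, 7)
  4P = (11, 8)
  5P = (8, 1)
  6P = (12, 1)
  7P = (12, 12)
  8P = (8, 12)
  ... (continuing to 13P)
  13P = O

ord(P) = 13


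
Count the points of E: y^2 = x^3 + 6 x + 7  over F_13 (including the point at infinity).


For each x in F_13, count y with y^2 = x^3 + 6 x + 7 mod 13:
  x = 1: RHS = 1, y in [1, 12]  -> 2 point(s)
  x = 2: RHS = 1, y in [1, 12]  -> 2 point(s)
  x = 3: RHS = 0, y in [0]  -> 1 point(s)
  x = 4: RHS = 4, y in [2, 11]  -> 2 point(s)
  x = 6: RHS = 12, y in [5, 8]  -> 2 point(s)
  x = 9: RHS = 10, y in [6, 7]  -> 2 point(s)
  x = 10: RHS = 1, y in [1, 12]  -> 2 point(s)
  x = 11: RHS = 0, y in [0]  -> 1 point(s)
  x = 12: RHS = 0, y in [0]  -> 1 point(s)
Affine points: 15. Add the point at infinity: total = 16.

#E(F_13) = 16


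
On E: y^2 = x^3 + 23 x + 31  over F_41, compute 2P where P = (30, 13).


Doubling: s = (3 x1^2 + a) / (2 y1)
s = (3*30^2 + 23) / (2*13) mod 41 = 18
x3 = s^2 - 2 x1 mod 41 = 18^2 - 2*30 = 18
y3 = s (x1 - x3) - y1 mod 41 = 18 * (30 - 18) - 13 = 39

2P = (18, 39)


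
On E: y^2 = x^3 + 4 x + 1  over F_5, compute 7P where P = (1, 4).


k = 7 = 111_2 (binary, LSB first: 111)
Double-and-add from P = (1, 4):
  bit 0 = 1: acc = O + (1, 4) = (1, 4)
  bit 1 = 1: acc = (1, 4) + (4, 4) = (0, 1)
  bit 2 = 1: acc = (0, 1) + (3, 0) = (1, 1)

7P = (1, 1)


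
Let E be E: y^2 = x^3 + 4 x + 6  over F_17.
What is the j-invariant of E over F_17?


Delta = -16(4 a^3 + 27 b^2) mod 17 = 4
-1728 * (4 a)^3 = -1728 * (4*4)^3 mod 17 = 11
j = 11 * 4^(-1) mod 17 = 7

j = 7 (mod 17)


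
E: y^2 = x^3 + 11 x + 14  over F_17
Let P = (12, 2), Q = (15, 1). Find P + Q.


P != Q, so use the chord formula.
s = (y2 - y1) / (x2 - x1) = (16) / (3) mod 17 = 11
x3 = s^2 - x1 - x2 mod 17 = 11^2 - 12 - 15 = 9
y3 = s (x1 - x3) - y1 mod 17 = 11 * (12 - 9) - 2 = 14

P + Q = (9, 14)


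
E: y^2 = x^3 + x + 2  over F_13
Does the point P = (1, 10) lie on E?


Check whether y^2 = x^3 + 1 x + 2 (mod 13) for (x, y) = (1, 10).
LHS: y^2 = 10^2 mod 13 = 9
RHS: x^3 + 1 x + 2 = 1^3 + 1*1 + 2 mod 13 = 4
LHS != RHS

No, not on the curve


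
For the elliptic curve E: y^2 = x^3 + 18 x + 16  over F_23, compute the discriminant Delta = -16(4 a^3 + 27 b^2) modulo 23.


4 a^3 + 27 b^2 = 4*18^3 + 27*16^2 = 23328 + 6912 = 30240
Delta = -16 * (30240) = -483840
Delta mod 23 = 11

Delta = 11 (mod 23)


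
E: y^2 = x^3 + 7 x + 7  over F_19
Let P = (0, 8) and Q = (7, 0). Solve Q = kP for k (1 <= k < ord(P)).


Enumerate multiples of P until we hit Q = (7, 0):
  1P = (0, 8)
  2P = (16, 4)
  3P = (9, 18)
  4P = (11, 3)
  5P = (17, 17)
  6P = (8, 9)
  7P = (3, 13)
  8P = (4, 17)
  9P = (7, 0)
Match found at i = 9.

k = 9


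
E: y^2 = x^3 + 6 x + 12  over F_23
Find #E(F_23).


For each x in F_23, count y with y^2 = x^3 + 6 x + 12 mod 23:
  x = 0: RHS = 12, y in [9, 14]  -> 2 point(s)
  x = 2: RHS = 9, y in [3, 20]  -> 2 point(s)
  x = 4: RHS = 8, y in [10, 13]  -> 2 point(s)
  x = 5: RHS = 6, y in [11, 12]  -> 2 point(s)
  x = 7: RHS = 6, y in [11, 12]  -> 2 point(s)
  x = 9: RHS = 13, y in [6, 17]  -> 2 point(s)
  x = 11: RHS = 6, y in [11, 12]  -> 2 point(s)
  x = 12: RHS = 18, y in [8, 15]  -> 2 point(s)
  x = 15: RHS = 4, y in [2, 21]  -> 2 point(s)
  x = 16: RHS = 18, y in [8, 15]  -> 2 point(s)
  x = 17: RHS = 13, y in [6, 17]  -> 2 point(s)
  x = 18: RHS = 18, y in [8, 15]  -> 2 point(s)
  x = 19: RHS = 16, y in [4, 19]  -> 2 point(s)
  x = 20: RHS = 13, y in [6, 17]  -> 2 point(s)
Affine points: 28. Add the point at infinity: total = 29.

#E(F_23) = 29


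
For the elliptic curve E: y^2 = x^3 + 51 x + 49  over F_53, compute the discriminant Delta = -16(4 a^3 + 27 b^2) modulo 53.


4 a^3 + 27 b^2 = 4*51^3 + 27*49^2 = 530604 + 64827 = 595431
Delta = -16 * (595431) = -9526896
Delta mod 53 = 13

Delta = 13 (mod 53)


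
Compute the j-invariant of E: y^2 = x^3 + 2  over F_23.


Delta = -16(4 a^3 + 27 b^2) mod 23 = 20
-1728 * (4 a)^3 = -1728 * (4*0)^3 mod 23 = 0
j = 0 * 20^(-1) mod 23 = 0

j = 0 (mod 23)


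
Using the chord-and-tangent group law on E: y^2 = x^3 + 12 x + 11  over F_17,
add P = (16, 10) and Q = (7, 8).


P != Q, so use the chord formula.
s = (y2 - y1) / (x2 - x1) = (15) / (8) mod 17 = 4
x3 = s^2 - x1 - x2 mod 17 = 4^2 - 16 - 7 = 10
y3 = s (x1 - x3) - y1 mod 17 = 4 * (16 - 10) - 10 = 14

P + Q = (10, 14)


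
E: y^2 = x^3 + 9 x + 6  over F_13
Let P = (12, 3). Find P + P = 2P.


Doubling: s = (3 x1^2 + a) / (2 y1)
s = (3*12^2 + 9) / (2*3) mod 13 = 2
x3 = s^2 - 2 x1 mod 13 = 2^2 - 2*12 = 6
y3 = s (x1 - x3) - y1 mod 13 = 2 * (12 - 6) - 3 = 9

2P = (6, 9)


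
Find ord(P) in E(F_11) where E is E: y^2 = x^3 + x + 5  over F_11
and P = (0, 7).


Compute successive multiples of P until we hit O:
  1P = (0, 7)
  2P = (5, 6)
  3P = (10, 6)
  4P = (2, 2)
  5P = (7, 5)
  6P = (7, 6)
  7P = (2, 9)
  8P = (10, 5)
  ... (continuing to 11P)
  11P = O

ord(P) = 11


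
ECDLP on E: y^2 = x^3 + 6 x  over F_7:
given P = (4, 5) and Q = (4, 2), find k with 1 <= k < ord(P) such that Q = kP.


Enumerate multiples of P until we hit Q = (4, 2):
  1P = (4, 5)
  2P = (1, 0)
  3P = (4, 2)
Match found at i = 3.

k = 3


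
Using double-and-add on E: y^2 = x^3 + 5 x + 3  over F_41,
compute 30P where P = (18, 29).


k = 30 = 11110_2 (binary, LSB first: 01111)
Double-and-add from P = (18, 29):
  bit 0 = 0: acc unchanged = O
  bit 1 = 1: acc = O + (9, 30) = (9, 30)
  bit 2 = 1: acc = (9, 30) + (2, 29) = (25, 38)
  bit 3 = 1: acc = (25, 38) + (38, 17) = (17, 9)
  bit 4 = 1: acc = (17, 9) + (11, 6) = (3, 39)

30P = (3, 39)


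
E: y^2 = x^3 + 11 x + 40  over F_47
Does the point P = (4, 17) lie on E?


Check whether y^2 = x^3 + 11 x + 40 (mod 47) for (x, y) = (4, 17).
LHS: y^2 = 17^2 mod 47 = 7
RHS: x^3 + 11 x + 40 = 4^3 + 11*4 + 40 mod 47 = 7
LHS = RHS

Yes, on the curve


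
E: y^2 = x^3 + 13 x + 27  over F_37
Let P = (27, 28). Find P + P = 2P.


Doubling: s = (3 x1^2 + a) / (2 y1)
s = (3*27^2 + 13) / (2*28) mod 37 = 34
x3 = s^2 - 2 x1 mod 37 = 34^2 - 2*27 = 29
y3 = s (x1 - x3) - y1 mod 37 = 34 * (27 - 29) - 28 = 15

2P = (29, 15)


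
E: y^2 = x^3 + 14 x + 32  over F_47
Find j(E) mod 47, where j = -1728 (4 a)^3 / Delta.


Delta = -16(4 a^3 + 27 b^2) mod 47 = 19
-1728 * (4 a)^3 = -1728 * (4*14)^3 mod 47 = 29
j = 29 * 19^(-1) mod 47 = 4

j = 4 (mod 47)


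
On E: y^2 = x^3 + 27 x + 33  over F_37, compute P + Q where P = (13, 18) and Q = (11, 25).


P != Q, so use the chord formula.
s = (y2 - y1) / (x2 - x1) = (7) / (35) mod 37 = 15
x3 = s^2 - x1 - x2 mod 37 = 15^2 - 13 - 11 = 16
y3 = s (x1 - x3) - y1 mod 37 = 15 * (13 - 16) - 18 = 11

P + Q = (16, 11)


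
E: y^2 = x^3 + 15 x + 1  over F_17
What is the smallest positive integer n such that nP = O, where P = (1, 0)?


Compute successive multiples of P until we hit O:
  1P = (1, 0)
  2P = O

ord(P) = 2


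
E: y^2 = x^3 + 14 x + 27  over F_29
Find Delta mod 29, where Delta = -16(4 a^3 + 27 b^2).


4 a^3 + 27 b^2 = 4*14^3 + 27*27^2 = 10976 + 19683 = 30659
Delta = -16 * (30659) = -490544
Delta mod 29 = 20

Delta = 20 (mod 29)


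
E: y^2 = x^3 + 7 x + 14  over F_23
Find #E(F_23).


For each x in F_23, count y with y^2 = x^3 + 7 x + 14 mod 23:
  x = 2: RHS = 13, y in [6, 17]  -> 2 point(s)
  x = 3: RHS = 16, y in [4, 19]  -> 2 point(s)
  x = 5: RHS = 13, y in [6, 17]  -> 2 point(s)
  x = 9: RHS = 1, y in [1, 22]  -> 2 point(s)
  x = 10: RHS = 3, y in [7, 16]  -> 2 point(s)
  x = 12: RHS = 9, y in [3, 20]  -> 2 point(s)
  x = 13: RHS = 2, y in [5, 18]  -> 2 point(s)
  x = 14: RHS = 4, y in [2, 21]  -> 2 point(s)
  x = 16: RHS = 13, y in [6, 17]  -> 2 point(s)
  x = 17: RHS = 9, y in [3, 20]  -> 2 point(s)
  x = 20: RHS = 12, y in [9, 14]  -> 2 point(s)
  x = 22: RHS = 6, y in [11, 12]  -> 2 point(s)
Affine points: 24. Add the point at infinity: total = 25.

#E(F_23) = 25


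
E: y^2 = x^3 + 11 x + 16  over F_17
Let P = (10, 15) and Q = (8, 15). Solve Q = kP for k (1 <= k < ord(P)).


Enumerate multiples of P until we hit Q = (8, 15):
  1P = (10, 15)
  2P = (6, 14)
  3P = (0, 13)
  4P = (5, 3)
  5P = (3, 12)
  6P = (8, 15)
Match found at i = 6.

k = 6


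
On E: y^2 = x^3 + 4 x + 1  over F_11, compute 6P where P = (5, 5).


k = 6 = 110_2 (binary, LSB first: 011)
Double-and-add from P = (5, 5):
  bit 0 = 0: acc unchanged = O
  bit 1 = 1: acc = O + (5, 6) = (5, 6)
  bit 2 = 1: acc = (5, 6) + (5, 5) = O

6P = O


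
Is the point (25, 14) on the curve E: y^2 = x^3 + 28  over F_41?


Check whether y^2 = x^3 + 0 x + 28 (mod 41) for (x, y) = (25, 14).
LHS: y^2 = 14^2 mod 41 = 32
RHS: x^3 + 0 x + 28 = 25^3 + 0*25 + 28 mod 41 = 32
LHS = RHS

Yes, on the curve


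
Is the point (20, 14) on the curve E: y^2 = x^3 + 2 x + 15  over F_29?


Check whether y^2 = x^3 + 2 x + 15 (mod 29) for (x, y) = (20, 14).
LHS: y^2 = 14^2 mod 29 = 22
RHS: x^3 + 2 x + 15 = 20^3 + 2*20 + 15 mod 29 = 22
LHS = RHS

Yes, on the curve


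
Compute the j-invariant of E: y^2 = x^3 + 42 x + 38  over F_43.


Delta = -16(4 a^3 + 27 b^2) mod 43 = 14
-1728 * (4 a)^3 = -1728 * (4*42)^3 mod 43 = 39
j = 39 * 14^(-1) mod 43 = 12

j = 12 (mod 43)


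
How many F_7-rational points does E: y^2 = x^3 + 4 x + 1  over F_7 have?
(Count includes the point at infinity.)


For each x in F_7, count y with y^2 = x^3 + 4 x + 1 mod 7:
  x = 0: RHS = 1, y in [1, 6]  -> 2 point(s)
  x = 4: RHS = 4, y in [2, 5]  -> 2 point(s)
Affine points: 4. Add the point at infinity: total = 5.

#E(F_7) = 5


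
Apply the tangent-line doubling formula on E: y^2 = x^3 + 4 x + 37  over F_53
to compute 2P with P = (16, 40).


Doubling: s = (3 x1^2 + a) / (2 y1)
s = (3*16^2 + 4) / (2*40) mod 53 = 7
x3 = s^2 - 2 x1 mod 53 = 7^2 - 2*16 = 17
y3 = s (x1 - x3) - y1 mod 53 = 7 * (16 - 17) - 40 = 6

2P = (17, 6)


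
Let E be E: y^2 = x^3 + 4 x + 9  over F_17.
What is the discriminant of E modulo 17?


4 a^3 + 27 b^2 = 4*4^3 + 27*9^2 = 256 + 2187 = 2443
Delta = -16 * (2443) = -39088
Delta mod 17 = 12

Delta = 12 (mod 17)


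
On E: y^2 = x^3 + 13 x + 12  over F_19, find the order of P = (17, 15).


Compute successive multiples of P until we hit O:
  1P = (17, 15)
  2P = (1, 11)
  3P = (7, 16)
  4P = (18, 6)
  5P = (8, 18)
  6P = (11, 2)
  7P = (11, 17)
  8P = (8, 1)
  ... (continuing to 13P)
  13P = O

ord(P) = 13


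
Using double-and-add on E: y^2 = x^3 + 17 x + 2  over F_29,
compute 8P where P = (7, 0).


k = 8 = 1000_2 (binary, LSB first: 0001)
Double-and-add from P = (7, 0):
  bit 0 = 0: acc unchanged = O
  bit 1 = 0: acc unchanged = O
  bit 2 = 0: acc unchanged = O
  bit 3 = 1: acc = O + O = O

8P = O


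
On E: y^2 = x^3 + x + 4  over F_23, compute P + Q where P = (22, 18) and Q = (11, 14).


P != Q, so use the chord formula.
s = (y2 - y1) / (x2 - x1) = (19) / (12) mod 23 = 15
x3 = s^2 - x1 - x2 mod 23 = 15^2 - 22 - 11 = 8
y3 = s (x1 - x3) - y1 mod 23 = 15 * (22 - 8) - 18 = 8

P + Q = (8, 8)
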